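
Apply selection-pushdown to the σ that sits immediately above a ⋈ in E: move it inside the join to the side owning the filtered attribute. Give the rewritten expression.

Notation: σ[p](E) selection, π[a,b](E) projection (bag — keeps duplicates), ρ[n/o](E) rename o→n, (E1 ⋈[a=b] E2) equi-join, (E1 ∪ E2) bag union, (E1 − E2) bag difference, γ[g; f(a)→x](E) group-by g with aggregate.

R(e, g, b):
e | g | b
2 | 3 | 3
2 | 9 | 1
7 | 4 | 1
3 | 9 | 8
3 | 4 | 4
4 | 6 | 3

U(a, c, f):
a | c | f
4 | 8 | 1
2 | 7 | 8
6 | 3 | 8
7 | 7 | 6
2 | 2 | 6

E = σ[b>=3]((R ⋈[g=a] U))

σ filters on b, owned by the left side.
E' = (σ[b>=3](R) ⋈[g=a] U)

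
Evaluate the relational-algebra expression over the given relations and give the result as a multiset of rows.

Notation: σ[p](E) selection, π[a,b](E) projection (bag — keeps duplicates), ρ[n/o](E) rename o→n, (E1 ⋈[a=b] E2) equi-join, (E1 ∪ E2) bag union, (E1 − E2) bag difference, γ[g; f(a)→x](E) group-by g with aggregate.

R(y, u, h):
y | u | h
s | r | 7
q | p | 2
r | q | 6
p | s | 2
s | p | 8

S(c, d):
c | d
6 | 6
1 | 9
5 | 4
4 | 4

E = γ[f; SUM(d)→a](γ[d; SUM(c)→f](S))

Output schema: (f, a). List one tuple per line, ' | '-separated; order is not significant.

Row counts bottom-up:
  S → 4
  γ[d; SUM(c)→f](S) → 3
  γ[f; SUM(d)→a](γ[d; SUM(c)→f](S)) → 3

== RESULT ==
f | a
1 | 9
6 | 6
9 | 4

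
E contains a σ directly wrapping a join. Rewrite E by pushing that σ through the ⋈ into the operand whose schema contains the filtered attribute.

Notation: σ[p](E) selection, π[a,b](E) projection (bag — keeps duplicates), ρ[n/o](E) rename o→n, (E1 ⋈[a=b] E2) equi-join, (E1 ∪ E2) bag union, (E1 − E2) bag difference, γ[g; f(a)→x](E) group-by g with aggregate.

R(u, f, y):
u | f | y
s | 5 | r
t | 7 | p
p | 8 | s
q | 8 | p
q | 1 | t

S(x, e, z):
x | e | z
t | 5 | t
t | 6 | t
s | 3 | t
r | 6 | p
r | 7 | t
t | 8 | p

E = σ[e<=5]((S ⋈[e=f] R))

σ filters on e, owned by the left side.
E' = (σ[e<=5](S) ⋈[e=f] R)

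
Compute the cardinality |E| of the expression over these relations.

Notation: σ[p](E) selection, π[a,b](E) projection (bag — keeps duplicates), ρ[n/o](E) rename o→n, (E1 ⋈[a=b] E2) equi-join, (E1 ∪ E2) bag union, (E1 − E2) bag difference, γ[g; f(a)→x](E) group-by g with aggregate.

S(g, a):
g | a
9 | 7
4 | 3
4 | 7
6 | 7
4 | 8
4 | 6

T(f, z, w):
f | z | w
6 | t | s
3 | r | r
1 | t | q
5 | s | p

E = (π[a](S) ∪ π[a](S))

Subexpression sizes:
  S → 6
  π[a](S) → 6
  S → 6
  π[a](S) → 6
  (π[a](S) ∪ π[a](S)) → 12

|E| = 12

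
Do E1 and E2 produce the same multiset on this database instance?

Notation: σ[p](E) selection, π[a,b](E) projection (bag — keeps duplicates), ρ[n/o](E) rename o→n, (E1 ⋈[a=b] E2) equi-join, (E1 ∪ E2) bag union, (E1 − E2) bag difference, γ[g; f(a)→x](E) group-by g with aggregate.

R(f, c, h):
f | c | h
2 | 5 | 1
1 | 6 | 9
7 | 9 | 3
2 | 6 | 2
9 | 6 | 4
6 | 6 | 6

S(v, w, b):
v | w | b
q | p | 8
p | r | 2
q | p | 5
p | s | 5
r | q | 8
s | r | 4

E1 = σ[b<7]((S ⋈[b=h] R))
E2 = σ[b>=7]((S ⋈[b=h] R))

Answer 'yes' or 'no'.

E1 row counts bottom-up:
  S → 6
  R → 6
  (S ⋈[b=h] R) → 2
  σ[b<7]((S ⋈[b=h] R)) → 2
E2 row counts bottom-up:
  S → 6
  R → 6
  (S ⋈[b=h] R) → 2
  σ[b>=7]((S ⋈[b=h] R)) → 0

E1 result:
v | w | b | f | c | h
p | r | 2 | 2 | 6 | 2
s | r | 4 | 9 | 6 | 4
E2 result:
v | w | b | f | c | h
(0 rows)
Witness: ('s', 'r', 4, 9, 6, 4) appears 1× in E1 but 0× in E2.

no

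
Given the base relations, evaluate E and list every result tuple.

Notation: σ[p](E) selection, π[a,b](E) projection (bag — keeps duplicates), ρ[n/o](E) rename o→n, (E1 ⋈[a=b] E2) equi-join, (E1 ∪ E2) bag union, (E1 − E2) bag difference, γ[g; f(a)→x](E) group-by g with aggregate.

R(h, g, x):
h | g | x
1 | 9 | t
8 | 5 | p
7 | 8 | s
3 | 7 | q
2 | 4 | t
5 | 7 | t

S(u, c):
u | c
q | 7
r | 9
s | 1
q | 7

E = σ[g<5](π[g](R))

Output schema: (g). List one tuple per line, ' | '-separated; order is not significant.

Subexpression sizes:
  R → 6
  π[g](R) → 6
  σ[g<5](π[g](R)) → 1

== RESULT ==
g
4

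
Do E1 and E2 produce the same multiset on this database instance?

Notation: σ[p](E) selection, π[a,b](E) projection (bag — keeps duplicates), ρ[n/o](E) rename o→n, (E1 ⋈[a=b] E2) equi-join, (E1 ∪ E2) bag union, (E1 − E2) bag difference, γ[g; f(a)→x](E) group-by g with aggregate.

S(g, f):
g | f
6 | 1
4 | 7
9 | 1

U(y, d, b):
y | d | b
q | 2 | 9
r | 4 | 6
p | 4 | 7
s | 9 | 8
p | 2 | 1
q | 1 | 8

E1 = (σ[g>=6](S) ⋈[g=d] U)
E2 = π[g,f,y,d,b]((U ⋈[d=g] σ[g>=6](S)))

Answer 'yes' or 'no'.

E1 stepwise |·|:
  S → 3
  σ[g>=6](S) → 2
  U → 6
  (σ[g>=6](S) ⋈[g=d] U) → 1
E2 stepwise |·|:
  U → 6
  S → 3
  σ[g>=6](S) → 2
  (U ⋈[d=g] σ[g>=6](S)) → 1
  π[g,f,y,d,b]((U ⋈[d=g] σ[g>=6](S))) → 1

E1 and E2 produce the same multiset:
g | f | y | d | b
9 | 1 | s | 9 | 8

yes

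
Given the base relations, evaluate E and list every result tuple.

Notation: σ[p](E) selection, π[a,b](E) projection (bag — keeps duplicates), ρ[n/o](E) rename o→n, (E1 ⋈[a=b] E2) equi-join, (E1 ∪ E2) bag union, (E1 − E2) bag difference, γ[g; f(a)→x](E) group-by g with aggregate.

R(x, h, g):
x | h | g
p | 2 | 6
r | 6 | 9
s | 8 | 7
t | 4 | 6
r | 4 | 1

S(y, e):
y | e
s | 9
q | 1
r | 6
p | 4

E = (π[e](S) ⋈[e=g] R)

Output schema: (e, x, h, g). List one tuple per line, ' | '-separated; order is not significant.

Subexpression sizes:
  S → 4
  π[e](S) → 4
  R → 5
  (π[e](S) ⋈[e=g] R) → 4

== RESULT ==
e | x | h | g
1 | r | 4 | 1
6 | p | 2 | 6
6 | t | 4 | 6
9 | r | 6 | 9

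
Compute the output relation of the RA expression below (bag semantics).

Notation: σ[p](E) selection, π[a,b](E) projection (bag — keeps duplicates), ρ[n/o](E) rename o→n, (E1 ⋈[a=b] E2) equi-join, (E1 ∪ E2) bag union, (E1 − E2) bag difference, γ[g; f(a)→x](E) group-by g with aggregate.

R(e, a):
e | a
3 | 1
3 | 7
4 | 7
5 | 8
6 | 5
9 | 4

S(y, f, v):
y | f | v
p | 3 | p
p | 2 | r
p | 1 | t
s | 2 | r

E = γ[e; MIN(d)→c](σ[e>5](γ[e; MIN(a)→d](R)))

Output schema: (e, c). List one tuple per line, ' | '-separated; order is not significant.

Stepwise |·|:
  R → 6
  γ[e; MIN(a)→d](R) → 5
  σ[e>5](γ[e; MIN(a)→d](R)) → 2
  γ[e; MIN(d)→c](σ[e>5](γ[e; MIN(a)→d](R))) → 2

== RESULT ==
e | c
6 | 5
9 | 4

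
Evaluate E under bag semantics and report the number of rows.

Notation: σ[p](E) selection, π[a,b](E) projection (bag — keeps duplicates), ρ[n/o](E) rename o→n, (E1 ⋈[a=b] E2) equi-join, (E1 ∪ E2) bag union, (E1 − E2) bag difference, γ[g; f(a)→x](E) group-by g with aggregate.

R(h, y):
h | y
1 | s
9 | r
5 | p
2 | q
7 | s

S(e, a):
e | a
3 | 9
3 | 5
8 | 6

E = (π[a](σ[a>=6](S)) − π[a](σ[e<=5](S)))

Per-node cardinality:
  S → 3
  σ[a>=6](S) → 2
  π[a](σ[a>=6](S)) → 2
  S → 3
  σ[e<=5](S) → 2
  π[a](σ[e<=5](S)) → 2
  (π[a](σ[a>=6](S)) − π[a](σ[e<=5](S))) → 1

|E| = 1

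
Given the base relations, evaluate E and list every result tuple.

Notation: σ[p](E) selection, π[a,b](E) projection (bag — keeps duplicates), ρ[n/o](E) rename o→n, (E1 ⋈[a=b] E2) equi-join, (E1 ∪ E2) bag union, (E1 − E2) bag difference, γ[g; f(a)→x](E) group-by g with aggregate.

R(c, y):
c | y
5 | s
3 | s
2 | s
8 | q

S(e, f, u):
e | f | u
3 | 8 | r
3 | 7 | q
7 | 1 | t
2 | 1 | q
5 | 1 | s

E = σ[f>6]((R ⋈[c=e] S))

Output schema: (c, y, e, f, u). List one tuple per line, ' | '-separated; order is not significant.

Subexpression sizes:
  R → 4
  S → 5
  (R ⋈[c=e] S) → 4
  σ[f>6]((R ⋈[c=e] S)) → 2

== RESULT ==
c | y | e | f | u
3 | s | 3 | 7 | q
3 | s | 3 | 8 | r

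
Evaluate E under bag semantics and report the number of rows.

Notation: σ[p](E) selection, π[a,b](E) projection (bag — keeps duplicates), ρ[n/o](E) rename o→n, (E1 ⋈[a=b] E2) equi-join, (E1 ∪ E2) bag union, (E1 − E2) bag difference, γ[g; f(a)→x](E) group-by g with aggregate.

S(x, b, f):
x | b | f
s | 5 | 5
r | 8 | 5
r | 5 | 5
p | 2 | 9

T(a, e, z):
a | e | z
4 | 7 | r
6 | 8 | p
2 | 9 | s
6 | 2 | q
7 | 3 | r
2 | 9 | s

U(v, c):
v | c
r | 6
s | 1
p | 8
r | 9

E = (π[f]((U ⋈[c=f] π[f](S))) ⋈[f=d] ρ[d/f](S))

Row counts bottom-up:
  U → 4
  S → 4
  π[f](S) → 4
  (U ⋈[c=f] π[f](S)) → 1
  π[f]((U ⋈[c=f] π[f](S))) → 1
  S → 4
  ρ[d/f](S) → 4
  (π[f]((U ⋈[c=f] π[f](S))) ⋈[f=d] ρ[d/f](S)) → 1

|E| = 1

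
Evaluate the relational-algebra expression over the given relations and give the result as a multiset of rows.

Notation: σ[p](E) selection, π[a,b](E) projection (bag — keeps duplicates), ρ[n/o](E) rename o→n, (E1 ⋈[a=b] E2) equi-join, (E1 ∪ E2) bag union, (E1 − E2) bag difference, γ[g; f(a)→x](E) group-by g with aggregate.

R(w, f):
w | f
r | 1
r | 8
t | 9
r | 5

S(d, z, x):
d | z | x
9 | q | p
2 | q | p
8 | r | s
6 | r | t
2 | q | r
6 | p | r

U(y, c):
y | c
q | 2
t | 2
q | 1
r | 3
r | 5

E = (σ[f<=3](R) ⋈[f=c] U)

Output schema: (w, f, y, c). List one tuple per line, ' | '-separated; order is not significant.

Stepwise |·|:
  R → 4
  σ[f<=3](R) → 1
  U → 5
  (σ[f<=3](R) ⋈[f=c] U) → 1

== RESULT ==
w | f | y | c
r | 1 | q | 1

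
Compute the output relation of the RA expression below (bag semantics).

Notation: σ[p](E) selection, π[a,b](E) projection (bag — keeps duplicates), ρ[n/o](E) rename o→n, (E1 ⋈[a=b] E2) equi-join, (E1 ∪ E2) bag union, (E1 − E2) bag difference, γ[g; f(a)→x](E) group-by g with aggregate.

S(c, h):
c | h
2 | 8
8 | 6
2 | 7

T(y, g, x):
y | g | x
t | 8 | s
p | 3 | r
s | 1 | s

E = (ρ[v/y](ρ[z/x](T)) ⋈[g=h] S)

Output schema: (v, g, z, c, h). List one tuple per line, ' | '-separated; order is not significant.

Subexpression sizes:
  T → 3
  ρ[z/x](T) → 3
  ρ[v/y](ρ[z/x](T)) → 3
  S → 3
  (ρ[v/y](ρ[z/x](T)) ⋈[g=h] S) → 1

== RESULT ==
v | g | z | c | h
t | 8 | s | 2 | 8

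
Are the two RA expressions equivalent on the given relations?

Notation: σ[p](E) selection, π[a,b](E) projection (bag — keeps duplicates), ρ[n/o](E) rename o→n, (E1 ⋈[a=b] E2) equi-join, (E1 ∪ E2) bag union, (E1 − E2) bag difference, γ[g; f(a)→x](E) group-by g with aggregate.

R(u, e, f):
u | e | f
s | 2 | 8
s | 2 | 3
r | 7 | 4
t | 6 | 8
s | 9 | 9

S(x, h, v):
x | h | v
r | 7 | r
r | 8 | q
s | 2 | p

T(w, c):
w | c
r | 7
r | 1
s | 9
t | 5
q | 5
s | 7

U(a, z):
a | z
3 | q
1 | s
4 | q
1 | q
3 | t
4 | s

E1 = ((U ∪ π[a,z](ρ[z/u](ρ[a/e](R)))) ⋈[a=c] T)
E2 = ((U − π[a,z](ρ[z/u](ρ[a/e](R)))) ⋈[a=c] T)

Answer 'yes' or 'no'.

E1 subexpression sizes:
  U → 6
  R → 5
  ρ[a/e](R) → 5
  ρ[z/u](ρ[a/e](R)) → 5
  π[a,z](ρ[z/u](ρ[a/e](R))) → 5
  (U ∪ π[a,z](ρ[z/u](ρ[a/e](R)))) → 11
  T → 6
  ((U ∪ π[a,z](ρ[z/u](ρ[a/e](R)))) ⋈[a=c] T) → 5
E2 subexpression sizes:
  U → 6
  R → 5
  ρ[a/e](R) → 5
  ρ[z/u](ρ[a/e](R)) → 5
  π[a,z](ρ[z/u](ρ[a/e](R))) → 5
  (U − π[a,z](ρ[z/u](ρ[a/e](R)))) → 6
  T → 6
  ((U − π[a,z](ρ[z/u](ρ[a/e](R)))) ⋈[a=c] T) → 2

E1 result:
a | z | w | c
1 | q | r | 1
1 | s | r | 1
7 | r | r | 7
7 | r | s | 7
9 | s | s | 9
E2 result:
a | z | w | c
1 | q | r | 1
1 | s | r | 1
Witness: (7, 'r', 'r', 7) appears 1× in E1 but 0× in E2.

no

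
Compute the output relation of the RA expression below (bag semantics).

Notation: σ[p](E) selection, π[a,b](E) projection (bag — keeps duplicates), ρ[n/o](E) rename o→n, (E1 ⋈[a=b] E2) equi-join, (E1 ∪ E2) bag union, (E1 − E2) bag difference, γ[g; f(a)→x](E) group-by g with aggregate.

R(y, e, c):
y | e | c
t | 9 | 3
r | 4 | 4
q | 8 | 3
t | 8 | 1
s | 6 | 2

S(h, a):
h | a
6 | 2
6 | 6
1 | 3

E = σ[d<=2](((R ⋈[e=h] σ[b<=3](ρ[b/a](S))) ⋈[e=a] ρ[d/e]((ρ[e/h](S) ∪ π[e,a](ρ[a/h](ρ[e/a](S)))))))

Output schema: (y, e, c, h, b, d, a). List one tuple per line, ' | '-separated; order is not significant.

Row counts bottom-up:
  R → 5
  S → 3
  ρ[b/a](S) → 3
  σ[b<=3](ρ[b/a](S)) → 2
  (R ⋈[e=h] σ[b<=3](ρ[b/a](S))) → 1
  S → 3
  ρ[e/h](S) → 3
  S → 3
  ρ[e/a](S) → 3
  ρ[a/h](ρ[e/a](S)) → 3
  π[e,a](ρ[a/h](ρ[e/a](S))) → 3
  (ρ[e/h](S) ∪ π[e,a](ρ[a/h](ρ[e/a](S)))) → 6
  ρ[d/e]((ρ[e/h](S) ∪ π[e,a](ρ[a/h](ρ[e/a](S))))) → 6
  ((R ⋈[e=h] σ[b<=3](ρ[b/a](S))) ⋈[e=a] ρ[d/e]((ρ[e/h](S) ∪ π[e,a](ρ[a/h](ρ[e/a](S)))))) → 3
  σ[d<=2](((R ⋈[e=h] σ[b<=3](ρ[b/a](S))) ⋈[e=a] ρ[d/e]((ρ[e/h](S) ∪ π[e,a](ρ[a/h](ρ[e/a](S))))))) → 1

== RESULT ==
y | e | c | h | b | d | a
s | 6 | 2 | 6 | 2 | 2 | 6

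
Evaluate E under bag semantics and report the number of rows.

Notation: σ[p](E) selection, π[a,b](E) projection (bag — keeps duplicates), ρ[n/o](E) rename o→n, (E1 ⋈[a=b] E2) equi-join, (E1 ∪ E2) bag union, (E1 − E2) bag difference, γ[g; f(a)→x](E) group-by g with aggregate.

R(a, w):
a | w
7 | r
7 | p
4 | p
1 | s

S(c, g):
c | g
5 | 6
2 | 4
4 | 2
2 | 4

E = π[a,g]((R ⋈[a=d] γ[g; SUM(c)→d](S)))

Per-node cardinality:
  R → 4
  S → 4
  γ[g; SUM(c)→d](S) → 3
  (R ⋈[a=d] γ[g; SUM(c)→d](S)) → 2
  π[a,g]((R ⋈[a=d] γ[g; SUM(c)→d](S))) → 2

|E| = 2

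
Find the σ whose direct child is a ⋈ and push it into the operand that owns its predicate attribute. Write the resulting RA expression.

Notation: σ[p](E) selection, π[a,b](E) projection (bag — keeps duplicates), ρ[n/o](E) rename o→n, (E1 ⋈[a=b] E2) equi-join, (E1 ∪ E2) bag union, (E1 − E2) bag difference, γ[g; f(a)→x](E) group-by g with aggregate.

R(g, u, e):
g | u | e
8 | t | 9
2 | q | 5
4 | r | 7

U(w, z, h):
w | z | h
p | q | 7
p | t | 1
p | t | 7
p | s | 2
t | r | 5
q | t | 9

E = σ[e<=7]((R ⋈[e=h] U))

σ filters on e, owned by the left side.
E' = (σ[e<=7](R) ⋈[e=h] U)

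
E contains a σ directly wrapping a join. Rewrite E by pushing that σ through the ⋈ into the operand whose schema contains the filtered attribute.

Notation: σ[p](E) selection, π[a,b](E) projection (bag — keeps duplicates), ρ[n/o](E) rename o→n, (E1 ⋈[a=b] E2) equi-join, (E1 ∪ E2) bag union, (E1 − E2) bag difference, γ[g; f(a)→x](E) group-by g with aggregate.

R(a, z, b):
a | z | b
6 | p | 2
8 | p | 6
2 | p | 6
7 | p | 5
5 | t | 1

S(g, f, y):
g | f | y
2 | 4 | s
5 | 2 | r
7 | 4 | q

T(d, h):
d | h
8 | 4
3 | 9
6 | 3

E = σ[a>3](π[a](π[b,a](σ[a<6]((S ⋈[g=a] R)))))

σ filters on a, owned by the right side.
E' = σ[a>3](π[a](π[b,a]((S ⋈[g=a] σ[a<6](R)))))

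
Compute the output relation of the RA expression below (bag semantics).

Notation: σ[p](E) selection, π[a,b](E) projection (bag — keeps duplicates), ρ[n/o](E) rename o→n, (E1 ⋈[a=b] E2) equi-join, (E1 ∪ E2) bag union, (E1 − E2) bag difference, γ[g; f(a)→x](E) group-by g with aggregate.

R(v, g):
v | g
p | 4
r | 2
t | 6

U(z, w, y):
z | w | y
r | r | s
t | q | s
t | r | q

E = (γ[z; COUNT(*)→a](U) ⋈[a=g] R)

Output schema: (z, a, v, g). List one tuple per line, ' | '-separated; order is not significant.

Per-node cardinality:
  U → 3
  γ[z; COUNT(*)→a](U) → 2
  R → 3
  (γ[z; COUNT(*)→a](U) ⋈[a=g] R) → 1

== RESULT ==
z | a | v | g
t | 2 | r | 2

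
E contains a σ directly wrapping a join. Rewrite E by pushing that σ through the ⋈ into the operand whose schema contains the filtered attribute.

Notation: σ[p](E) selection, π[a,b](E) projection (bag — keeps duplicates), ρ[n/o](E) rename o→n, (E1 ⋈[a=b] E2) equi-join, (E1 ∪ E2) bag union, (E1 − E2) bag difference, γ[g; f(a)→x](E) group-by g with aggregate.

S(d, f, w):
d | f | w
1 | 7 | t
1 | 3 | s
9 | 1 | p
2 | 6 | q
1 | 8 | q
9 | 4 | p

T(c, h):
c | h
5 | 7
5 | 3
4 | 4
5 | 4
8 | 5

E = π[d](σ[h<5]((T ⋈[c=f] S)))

σ filters on h, owned by the left side.
E' = π[d]((σ[h<5](T) ⋈[c=f] S))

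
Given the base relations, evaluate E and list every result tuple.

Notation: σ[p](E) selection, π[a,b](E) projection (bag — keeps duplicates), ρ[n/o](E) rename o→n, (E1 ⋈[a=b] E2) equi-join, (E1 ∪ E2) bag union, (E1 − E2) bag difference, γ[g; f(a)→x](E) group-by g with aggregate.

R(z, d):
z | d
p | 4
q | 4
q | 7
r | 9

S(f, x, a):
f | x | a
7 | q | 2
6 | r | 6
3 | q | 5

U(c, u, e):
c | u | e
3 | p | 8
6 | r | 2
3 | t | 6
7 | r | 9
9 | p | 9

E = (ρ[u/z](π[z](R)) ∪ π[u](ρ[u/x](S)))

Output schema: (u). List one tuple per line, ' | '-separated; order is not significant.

Per-node cardinality:
  R → 4
  π[z](R) → 4
  ρ[u/z](π[z](R)) → 4
  S → 3
  ρ[u/x](S) → 3
  π[u](ρ[u/x](S)) → 3
  (ρ[u/z](π[z](R)) ∪ π[u](ρ[u/x](S))) → 7

== RESULT ==
u
p
q
q
q
q
r
r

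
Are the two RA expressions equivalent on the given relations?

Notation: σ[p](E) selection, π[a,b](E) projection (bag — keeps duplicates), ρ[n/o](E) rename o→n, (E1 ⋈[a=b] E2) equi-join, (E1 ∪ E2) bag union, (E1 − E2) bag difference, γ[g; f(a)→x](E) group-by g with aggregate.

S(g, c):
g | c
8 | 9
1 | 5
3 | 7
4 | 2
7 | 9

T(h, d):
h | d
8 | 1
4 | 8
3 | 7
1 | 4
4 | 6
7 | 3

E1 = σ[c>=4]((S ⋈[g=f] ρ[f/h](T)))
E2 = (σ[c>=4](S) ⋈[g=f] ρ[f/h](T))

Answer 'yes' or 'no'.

E1 row counts bottom-up:
  S → 5
  T → 6
  ρ[f/h](T) → 6
  (S ⋈[g=f] ρ[f/h](T)) → 6
  σ[c>=4]((S ⋈[g=f] ρ[f/h](T))) → 4
E2 row counts bottom-up:
  S → 5
  σ[c>=4](S) → 4
  T → 6
  ρ[f/h](T) → 6
  (σ[c>=4](S) ⋈[g=f] ρ[f/h](T)) → 4

E1 and E2 produce the same multiset:
g | c | f | d
1 | 5 | 1 | 4
3 | 7 | 3 | 7
7 | 9 | 7 | 3
8 | 9 | 8 | 1

yes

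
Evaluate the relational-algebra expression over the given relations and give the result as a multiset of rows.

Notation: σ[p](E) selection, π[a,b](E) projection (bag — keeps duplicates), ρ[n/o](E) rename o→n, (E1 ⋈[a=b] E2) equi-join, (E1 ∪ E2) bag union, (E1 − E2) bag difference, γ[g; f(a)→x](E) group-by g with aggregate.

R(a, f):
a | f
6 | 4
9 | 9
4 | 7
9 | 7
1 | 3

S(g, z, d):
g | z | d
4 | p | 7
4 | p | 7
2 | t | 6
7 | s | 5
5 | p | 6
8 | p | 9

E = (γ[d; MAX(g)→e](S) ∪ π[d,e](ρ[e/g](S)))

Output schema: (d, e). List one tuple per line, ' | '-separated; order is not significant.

Row counts bottom-up:
  S → 6
  γ[d; MAX(g)→e](S) → 4
  S → 6
  ρ[e/g](S) → 6
  π[d,e](ρ[e/g](S)) → 6
  (γ[d; MAX(g)→e](S) ∪ π[d,e](ρ[e/g](S))) → 10

== RESULT ==
d | e
5 | 7
5 | 7
6 | 2
6 | 5
6 | 5
7 | 4
7 | 4
7 | 4
9 | 8
9 | 8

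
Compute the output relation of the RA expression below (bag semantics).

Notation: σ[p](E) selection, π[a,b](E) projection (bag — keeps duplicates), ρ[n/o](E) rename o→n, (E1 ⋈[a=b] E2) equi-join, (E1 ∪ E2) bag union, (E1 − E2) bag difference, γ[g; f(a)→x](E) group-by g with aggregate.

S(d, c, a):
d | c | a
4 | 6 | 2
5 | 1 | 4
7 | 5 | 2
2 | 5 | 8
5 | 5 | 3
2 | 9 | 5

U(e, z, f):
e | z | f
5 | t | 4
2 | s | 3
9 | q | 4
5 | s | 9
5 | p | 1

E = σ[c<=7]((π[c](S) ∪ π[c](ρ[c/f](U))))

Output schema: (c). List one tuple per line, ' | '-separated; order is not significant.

Per-node cardinality:
  S → 6
  π[c](S) → 6
  U → 5
  ρ[c/f](U) → 5
  π[c](ρ[c/f](U)) → 5
  (π[c](S) ∪ π[c](ρ[c/f](U))) → 11
  σ[c<=7]((π[c](S) ∪ π[c](ρ[c/f](U)))) → 9

== RESULT ==
c
1
1
3
4
4
5
5
5
6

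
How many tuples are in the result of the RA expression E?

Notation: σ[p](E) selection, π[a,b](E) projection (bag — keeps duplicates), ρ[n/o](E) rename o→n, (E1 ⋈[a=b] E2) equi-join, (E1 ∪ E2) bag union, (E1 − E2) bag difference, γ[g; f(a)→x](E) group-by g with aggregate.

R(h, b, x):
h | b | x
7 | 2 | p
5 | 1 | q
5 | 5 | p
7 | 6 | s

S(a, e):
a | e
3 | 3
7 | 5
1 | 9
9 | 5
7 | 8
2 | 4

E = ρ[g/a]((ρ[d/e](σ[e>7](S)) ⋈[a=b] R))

Row counts bottom-up:
  S → 6
  σ[e>7](S) → 2
  ρ[d/e](σ[e>7](S)) → 2
  R → 4
  (ρ[d/e](σ[e>7](S)) ⋈[a=b] R) → 1
  ρ[g/a]((ρ[d/e](σ[e>7](S)) ⋈[a=b] R)) → 1

|E| = 1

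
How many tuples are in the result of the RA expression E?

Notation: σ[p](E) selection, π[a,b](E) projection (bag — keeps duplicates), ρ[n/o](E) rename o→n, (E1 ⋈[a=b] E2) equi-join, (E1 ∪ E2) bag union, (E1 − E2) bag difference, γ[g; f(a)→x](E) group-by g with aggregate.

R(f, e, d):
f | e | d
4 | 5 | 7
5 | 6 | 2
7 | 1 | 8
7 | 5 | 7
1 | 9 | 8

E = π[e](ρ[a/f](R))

Stepwise |·|:
  R → 5
  ρ[a/f](R) → 5
  π[e](ρ[a/f](R)) → 5

|E| = 5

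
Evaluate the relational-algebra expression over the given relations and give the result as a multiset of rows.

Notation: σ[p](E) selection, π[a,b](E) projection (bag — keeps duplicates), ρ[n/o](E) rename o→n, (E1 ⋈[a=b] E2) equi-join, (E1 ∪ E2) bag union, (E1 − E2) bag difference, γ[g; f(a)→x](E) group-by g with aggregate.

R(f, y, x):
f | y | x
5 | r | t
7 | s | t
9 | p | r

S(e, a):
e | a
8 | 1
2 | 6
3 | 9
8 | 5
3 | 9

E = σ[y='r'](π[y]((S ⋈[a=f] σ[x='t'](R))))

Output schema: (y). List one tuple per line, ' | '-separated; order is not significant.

Stepwise |·|:
  S → 5
  R → 3
  σ[x='t'](R) → 2
  (S ⋈[a=f] σ[x='t'](R)) → 1
  π[y]((S ⋈[a=f] σ[x='t'](R))) → 1
  σ[y='r'](π[y]((S ⋈[a=f] σ[x='t'](R)))) → 1

== RESULT ==
y
r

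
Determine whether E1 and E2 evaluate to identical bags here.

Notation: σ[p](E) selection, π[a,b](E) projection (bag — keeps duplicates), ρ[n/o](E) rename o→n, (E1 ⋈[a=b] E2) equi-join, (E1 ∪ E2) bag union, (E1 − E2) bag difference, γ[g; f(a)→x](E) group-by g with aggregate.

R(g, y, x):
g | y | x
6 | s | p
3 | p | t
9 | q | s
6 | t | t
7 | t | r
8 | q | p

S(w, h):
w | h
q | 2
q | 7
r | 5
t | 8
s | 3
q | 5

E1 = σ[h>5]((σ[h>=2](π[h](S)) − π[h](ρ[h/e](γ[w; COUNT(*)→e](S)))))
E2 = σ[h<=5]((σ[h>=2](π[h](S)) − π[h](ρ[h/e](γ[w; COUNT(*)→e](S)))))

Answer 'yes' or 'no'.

E1 stepwise |·|:
  S → 6
  π[h](S) → 6
  σ[h>=2](π[h](S)) → 6
  S → 6
  γ[w; COUNT(*)→e](S) → 4
  ρ[h/e](γ[w; COUNT(*)→e](S)) → 4
  π[h](ρ[h/e](γ[w; COUNT(*)→e](S))) → 4
  (σ[h>=2](π[h](S)) − π[h](ρ[h/e](γ[w; COUNT(*)→e](S)))) → 5
  σ[h>5]((σ[h>=2](π[h](S)) − π[h](ρ[h/e](γ[w; COUNT(*)→e](S))))) → 2
E2 stepwise |·|:
  S → 6
  π[h](S) → 6
  σ[h>=2](π[h](S)) → 6
  S → 6
  γ[w; COUNT(*)→e](S) → 4
  ρ[h/e](γ[w; COUNT(*)→e](S)) → 4
  π[h](ρ[h/e](γ[w; COUNT(*)→e](S))) → 4
  (σ[h>=2](π[h](S)) − π[h](ρ[h/e](γ[w; COUNT(*)→e](S)))) → 5
  σ[h<=5]((σ[h>=2](π[h](S)) − π[h](ρ[h/e](γ[w; COUNT(*)→e](S))))) → 3

E1 result:
h
7
8
E2 result:
h
2
5
5
Witness: (7,) appears 1× in E1 but 0× in E2.

no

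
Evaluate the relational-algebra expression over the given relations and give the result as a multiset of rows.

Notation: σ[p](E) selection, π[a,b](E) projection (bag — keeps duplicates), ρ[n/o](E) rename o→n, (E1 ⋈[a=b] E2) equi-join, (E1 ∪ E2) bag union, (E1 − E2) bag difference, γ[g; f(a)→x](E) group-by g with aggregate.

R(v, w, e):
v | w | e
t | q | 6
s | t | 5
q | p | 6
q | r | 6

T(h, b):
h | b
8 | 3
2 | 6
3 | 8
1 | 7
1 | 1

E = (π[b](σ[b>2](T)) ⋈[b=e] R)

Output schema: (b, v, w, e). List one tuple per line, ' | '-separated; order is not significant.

Stepwise |·|:
  T → 5
  σ[b>2](T) → 4
  π[b](σ[b>2](T)) → 4
  R → 4
  (π[b](σ[b>2](T)) ⋈[b=e] R) → 3

== RESULT ==
b | v | w | e
6 | q | p | 6
6 | q | r | 6
6 | t | q | 6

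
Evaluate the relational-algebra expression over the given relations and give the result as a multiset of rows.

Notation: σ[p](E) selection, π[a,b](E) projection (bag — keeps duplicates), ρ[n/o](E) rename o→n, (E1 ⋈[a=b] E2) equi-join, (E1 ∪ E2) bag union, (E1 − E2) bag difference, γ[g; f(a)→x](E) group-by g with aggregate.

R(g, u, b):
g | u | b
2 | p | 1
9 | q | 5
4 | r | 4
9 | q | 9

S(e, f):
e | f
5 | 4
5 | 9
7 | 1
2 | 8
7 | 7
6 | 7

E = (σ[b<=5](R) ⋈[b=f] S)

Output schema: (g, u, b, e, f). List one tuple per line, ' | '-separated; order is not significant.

Per-node cardinality:
  R → 4
  σ[b<=5](R) → 3
  S → 6
  (σ[b<=5](R) ⋈[b=f] S) → 2

== RESULT ==
g | u | b | e | f
2 | p | 1 | 7 | 1
4 | r | 4 | 5 | 4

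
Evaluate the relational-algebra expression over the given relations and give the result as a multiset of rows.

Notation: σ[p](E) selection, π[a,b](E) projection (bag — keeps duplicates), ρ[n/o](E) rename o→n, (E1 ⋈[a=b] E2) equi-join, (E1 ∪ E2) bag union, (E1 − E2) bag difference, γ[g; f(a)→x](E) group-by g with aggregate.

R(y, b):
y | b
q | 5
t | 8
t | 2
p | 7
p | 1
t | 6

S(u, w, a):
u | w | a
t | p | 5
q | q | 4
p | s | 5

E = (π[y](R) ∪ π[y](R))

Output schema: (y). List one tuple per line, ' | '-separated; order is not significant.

Row counts bottom-up:
  R → 6
  π[y](R) → 6
  R → 6
  π[y](R) → 6
  (π[y](R) ∪ π[y](R)) → 12

== RESULT ==
y
p
p
p
p
q
q
t
t
t
t
t
t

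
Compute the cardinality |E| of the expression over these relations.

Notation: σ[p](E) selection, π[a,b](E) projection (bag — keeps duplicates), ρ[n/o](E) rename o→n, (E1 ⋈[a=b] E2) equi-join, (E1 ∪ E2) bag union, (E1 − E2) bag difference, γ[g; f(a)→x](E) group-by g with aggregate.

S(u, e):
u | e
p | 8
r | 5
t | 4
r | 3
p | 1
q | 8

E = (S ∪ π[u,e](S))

Subexpression sizes:
  S → 6
  S → 6
  π[u,e](S) → 6
  (S ∪ π[u,e](S)) → 12

|E| = 12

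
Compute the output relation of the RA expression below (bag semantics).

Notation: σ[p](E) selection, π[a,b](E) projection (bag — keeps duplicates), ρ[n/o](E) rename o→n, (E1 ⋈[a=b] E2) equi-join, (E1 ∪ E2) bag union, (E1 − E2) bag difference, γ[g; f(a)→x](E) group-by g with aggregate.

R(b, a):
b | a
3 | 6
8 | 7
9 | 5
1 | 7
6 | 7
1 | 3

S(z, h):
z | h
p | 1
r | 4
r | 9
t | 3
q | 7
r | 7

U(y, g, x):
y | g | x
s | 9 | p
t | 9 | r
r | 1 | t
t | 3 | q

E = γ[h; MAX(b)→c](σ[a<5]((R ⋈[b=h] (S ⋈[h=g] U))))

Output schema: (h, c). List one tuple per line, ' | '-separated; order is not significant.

Stepwise |·|:
  R → 6
  S → 6
  U → 4
  (S ⋈[h=g] U) → 4
  (R ⋈[b=h] (S ⋈[h=g] U)) → 5
  σ[a<5]((R ⋈[b=h] (S ⋈[h=g] U))) → 1
  γ[h; MAX(b)→c](σ[a<5]((R ⋈[b=h] (S ⋈[h=g] U)))) → 1

== RESULT ==
h | c
1 | 1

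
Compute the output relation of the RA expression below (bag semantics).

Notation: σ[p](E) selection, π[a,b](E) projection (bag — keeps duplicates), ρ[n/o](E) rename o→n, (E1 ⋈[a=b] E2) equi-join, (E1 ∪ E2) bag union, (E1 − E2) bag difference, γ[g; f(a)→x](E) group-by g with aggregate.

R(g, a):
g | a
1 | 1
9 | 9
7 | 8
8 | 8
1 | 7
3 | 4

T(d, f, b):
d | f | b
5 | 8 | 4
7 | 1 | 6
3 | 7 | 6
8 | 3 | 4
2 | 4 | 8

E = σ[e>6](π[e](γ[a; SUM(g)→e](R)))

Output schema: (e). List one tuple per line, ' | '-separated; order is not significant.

Subexpression sizes:
  R → 6
  γ[a; SUM(g)→e](R) → 5
  π[e](γ[a; SUM(g)→e](R)) → 5
  σ[e>6](π[e](γ[a; SUM(g)→e](R))) → 2

== RESULT ==
e
9
15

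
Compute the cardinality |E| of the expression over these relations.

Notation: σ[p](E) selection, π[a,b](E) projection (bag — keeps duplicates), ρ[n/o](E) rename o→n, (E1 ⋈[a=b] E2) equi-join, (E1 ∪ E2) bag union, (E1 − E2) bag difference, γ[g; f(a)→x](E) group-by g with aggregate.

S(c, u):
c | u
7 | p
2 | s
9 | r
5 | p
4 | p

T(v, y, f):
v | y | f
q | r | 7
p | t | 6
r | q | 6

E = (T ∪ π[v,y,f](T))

Row counts bottom-up:
  T → 3
  T → 3
  π[v,y,f](T) → 3
  (T ∪ π[v,y,f](T)) → 6

|E| = 6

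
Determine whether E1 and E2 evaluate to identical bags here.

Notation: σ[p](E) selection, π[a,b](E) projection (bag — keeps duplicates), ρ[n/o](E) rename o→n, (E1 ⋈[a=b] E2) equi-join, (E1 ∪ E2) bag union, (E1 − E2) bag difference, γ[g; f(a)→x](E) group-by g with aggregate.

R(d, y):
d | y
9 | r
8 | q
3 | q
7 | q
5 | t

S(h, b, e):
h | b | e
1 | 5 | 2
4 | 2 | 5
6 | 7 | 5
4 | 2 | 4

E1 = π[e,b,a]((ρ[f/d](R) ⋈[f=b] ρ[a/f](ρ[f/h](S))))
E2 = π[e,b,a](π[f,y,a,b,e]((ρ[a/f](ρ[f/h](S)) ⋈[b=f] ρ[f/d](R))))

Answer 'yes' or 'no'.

E1 row counts bottom-up:
  R → 5
  ρ[f/d](R) → 5
  S → 4
  ρ[f/h](S) → 4
  ρ[a/f](ρ[f/h](S)) → 4
  (ρ[f/d](R) ⋈[f=b] ρ[a/f](ρ[f/h](S))) → 2
  π[e,b,a]((ρ[f/d](R) ⋈[f=b] ρ[a/f](ρ[f/h](S)))) → 2
E2 row counts bottom-up:
  S → 4
  ρ[f/h](S) → 4
  ρ[a/f](ρ[f/h](S)) → 4
  R → 5
  ρ[f/d](R) → 5
  (ρ[a/f](ρ[f/h](S)) ⋈[b=f] ρ[f/d](R)) → 2
  π[f,y,a,b,e]((ρ[a/f](ρ[f/h](S)) ⋈[b=f] ρ[f/d](R))) → 2
  π[e,b,a](π[f,y,a,b,e]((ρ[a/f](ρ[f/h](S)) ⋈[b=f] ρ[f/d](R)))) → 2

E1 and E2 produce the same multiset:
e | b | a
2 | 5 | 1
5 | 7 | 6

yes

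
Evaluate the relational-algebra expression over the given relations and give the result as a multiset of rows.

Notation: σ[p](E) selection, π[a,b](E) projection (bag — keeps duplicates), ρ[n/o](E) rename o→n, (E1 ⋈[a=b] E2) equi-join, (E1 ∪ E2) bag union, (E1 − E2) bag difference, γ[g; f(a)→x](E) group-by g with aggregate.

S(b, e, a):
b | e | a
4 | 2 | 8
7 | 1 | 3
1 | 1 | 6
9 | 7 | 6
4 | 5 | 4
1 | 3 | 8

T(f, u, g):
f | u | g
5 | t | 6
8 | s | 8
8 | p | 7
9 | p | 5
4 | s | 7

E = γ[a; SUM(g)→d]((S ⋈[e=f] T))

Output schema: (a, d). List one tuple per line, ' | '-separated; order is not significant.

Row counts bottom-up:
  S → 6
  T → 5
  (S ⋈[e=f] T) → 1
  γ[a; SUM(g)→d]((S ⋈[e=f] T)) → 1

== RESULT ==
a | d
4 | 6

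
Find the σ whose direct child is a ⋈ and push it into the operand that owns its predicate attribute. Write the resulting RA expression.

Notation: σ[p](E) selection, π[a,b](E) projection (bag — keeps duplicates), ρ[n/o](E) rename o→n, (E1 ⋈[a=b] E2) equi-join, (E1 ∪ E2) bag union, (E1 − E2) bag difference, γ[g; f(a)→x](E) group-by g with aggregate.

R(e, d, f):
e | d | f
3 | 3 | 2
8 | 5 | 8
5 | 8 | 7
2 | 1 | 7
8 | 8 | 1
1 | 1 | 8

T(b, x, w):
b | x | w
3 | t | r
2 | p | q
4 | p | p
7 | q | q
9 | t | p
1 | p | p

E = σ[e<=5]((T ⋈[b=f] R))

σ filters on e, owned by the right side.
E' = (T ⋈[b=f] σ[e<=5](R))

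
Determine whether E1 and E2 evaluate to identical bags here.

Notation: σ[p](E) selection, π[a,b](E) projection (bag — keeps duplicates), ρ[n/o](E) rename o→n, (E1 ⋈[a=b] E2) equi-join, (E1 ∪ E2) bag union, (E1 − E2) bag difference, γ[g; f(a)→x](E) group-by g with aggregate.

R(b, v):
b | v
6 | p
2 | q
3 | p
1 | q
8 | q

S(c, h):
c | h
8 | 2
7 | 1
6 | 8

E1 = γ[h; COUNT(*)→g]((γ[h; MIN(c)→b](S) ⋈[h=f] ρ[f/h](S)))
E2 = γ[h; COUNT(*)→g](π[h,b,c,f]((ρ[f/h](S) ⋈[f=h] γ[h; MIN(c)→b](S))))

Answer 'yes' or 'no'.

E1 row counts bottom-up:
  S → 3
  γ[h; MIN(c)→b](S) → 3
  S → 3
  ρ[f/h](S) → 3
  (γ[h; MIN(c)→b](S) ⋈[h=f] ρ[f/h](S)) → 3
  γ[h; COUNT(*)→g]((γ[h; MIN(c)→b](S) ⋈[h=f] ρ[f/h](S))) → 3
E2 row counts bottom-up:
  S → 3
  ρ[f/h](S) → 3
  S → 3
  γ[h; MIN(c)→b](S) → 3
  (ρ[f/h](S) ⋈[f=h] γ[h; MIN(c)→b](S)) → 3
  π[h,b,c,f]((ρ[f/h](S) ⋈[f=h] γ[h; MIN(c)→b](S))) → 3
  γ[h; COUNT(*)→g](π[h,b,c,f]((ρ[f/h](S) ⋈[f=h] γ[h; MIN(c)→b](S)))) → 3

E1 and E2 produce the same multiset:
h | g
1 | 1
2 | 1
8 | 1

yes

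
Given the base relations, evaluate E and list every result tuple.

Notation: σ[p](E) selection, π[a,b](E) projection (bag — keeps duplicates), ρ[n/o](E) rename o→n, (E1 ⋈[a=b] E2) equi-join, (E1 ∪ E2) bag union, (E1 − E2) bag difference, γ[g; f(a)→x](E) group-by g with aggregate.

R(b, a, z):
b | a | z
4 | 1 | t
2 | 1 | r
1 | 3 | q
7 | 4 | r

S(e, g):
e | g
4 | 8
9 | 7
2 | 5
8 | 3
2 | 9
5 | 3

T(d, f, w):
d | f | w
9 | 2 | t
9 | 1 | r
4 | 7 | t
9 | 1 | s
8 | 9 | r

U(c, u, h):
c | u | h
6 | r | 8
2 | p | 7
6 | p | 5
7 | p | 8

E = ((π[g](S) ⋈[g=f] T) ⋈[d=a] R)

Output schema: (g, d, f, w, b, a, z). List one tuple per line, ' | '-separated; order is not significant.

Per-node cardinality:
  S → 6
  π[g](S) → 6
  T → 5
  (π[g](S) ⋈[g=f] T) → 2
  R → 4
  ((π[g](S) ⋈[g=f] T) ⋈[d=a] R) → 1

== RESULT ==
g | d | f | w | b | a | z
7 | 4 | 7 | t | 7 | 4 | r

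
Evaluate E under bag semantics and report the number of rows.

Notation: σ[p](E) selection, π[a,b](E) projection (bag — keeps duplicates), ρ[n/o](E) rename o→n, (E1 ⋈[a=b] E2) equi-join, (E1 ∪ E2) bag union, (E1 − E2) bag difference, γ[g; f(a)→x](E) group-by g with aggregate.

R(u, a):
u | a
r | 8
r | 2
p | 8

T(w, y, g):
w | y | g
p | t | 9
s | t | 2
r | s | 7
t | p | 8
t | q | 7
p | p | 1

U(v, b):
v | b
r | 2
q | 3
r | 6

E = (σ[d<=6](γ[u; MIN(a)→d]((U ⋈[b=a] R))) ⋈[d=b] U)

Stepwise |·|:
  U → 3
  R → 3
  (U ⋈[b=a] R) → 1
  γ[u; MIN(a)→d]((U ⋈[b=a] R)) → 1
  σ[d<=6](γ[u; MIN(a)→d]((U ⋈[b=a] R))) → 1
  U → 3
  (σ[d<=6](γ[u; MIN(a)→d]((U ⋈[b=a] R))) ⋈[d=b] U) → 1

|E| = 1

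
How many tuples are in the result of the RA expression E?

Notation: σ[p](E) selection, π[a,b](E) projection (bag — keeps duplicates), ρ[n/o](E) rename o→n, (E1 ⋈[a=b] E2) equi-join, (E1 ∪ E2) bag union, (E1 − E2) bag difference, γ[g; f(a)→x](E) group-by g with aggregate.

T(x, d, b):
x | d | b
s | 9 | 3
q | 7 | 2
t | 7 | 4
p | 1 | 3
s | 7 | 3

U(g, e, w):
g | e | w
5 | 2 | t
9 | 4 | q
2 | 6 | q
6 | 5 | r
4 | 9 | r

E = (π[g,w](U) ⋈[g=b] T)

Per-node cardinality:
  U → 5
  π[g,w](U) → 5
  T → 5
  (π[g,w](U) ⋈[g=b] T) → 2

|E| = 2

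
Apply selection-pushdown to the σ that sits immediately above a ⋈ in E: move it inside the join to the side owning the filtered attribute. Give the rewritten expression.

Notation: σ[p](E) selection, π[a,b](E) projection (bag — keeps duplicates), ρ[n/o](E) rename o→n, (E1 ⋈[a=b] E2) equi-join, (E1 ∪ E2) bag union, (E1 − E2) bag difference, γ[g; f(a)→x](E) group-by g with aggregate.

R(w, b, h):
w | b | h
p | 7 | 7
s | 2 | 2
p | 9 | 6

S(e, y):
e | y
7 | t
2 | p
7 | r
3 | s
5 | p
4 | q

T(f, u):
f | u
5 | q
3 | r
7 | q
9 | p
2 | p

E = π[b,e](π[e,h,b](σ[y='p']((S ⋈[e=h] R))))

σ filters on y, owned by the left side.
E' = π[b,e](π[e,h,b]((σ[y='p'](S) ⋈[e=h] R)))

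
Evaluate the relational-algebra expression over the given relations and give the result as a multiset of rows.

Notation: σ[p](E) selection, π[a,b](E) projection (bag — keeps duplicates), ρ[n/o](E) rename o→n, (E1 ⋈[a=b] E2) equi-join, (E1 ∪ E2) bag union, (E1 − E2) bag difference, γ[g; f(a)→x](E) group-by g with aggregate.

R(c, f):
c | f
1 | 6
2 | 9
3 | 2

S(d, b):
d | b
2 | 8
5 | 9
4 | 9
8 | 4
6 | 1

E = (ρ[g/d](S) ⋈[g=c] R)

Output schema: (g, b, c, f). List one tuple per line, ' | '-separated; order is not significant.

Per-node cardinality:
  S → 5
  ρ[g/d](S) → 5
  R → 3
  (ρ[g/d](S) ⋈[g=c] R) → 1

== RESULT ==
g | b | c | f
2 | 8 | 2 | 9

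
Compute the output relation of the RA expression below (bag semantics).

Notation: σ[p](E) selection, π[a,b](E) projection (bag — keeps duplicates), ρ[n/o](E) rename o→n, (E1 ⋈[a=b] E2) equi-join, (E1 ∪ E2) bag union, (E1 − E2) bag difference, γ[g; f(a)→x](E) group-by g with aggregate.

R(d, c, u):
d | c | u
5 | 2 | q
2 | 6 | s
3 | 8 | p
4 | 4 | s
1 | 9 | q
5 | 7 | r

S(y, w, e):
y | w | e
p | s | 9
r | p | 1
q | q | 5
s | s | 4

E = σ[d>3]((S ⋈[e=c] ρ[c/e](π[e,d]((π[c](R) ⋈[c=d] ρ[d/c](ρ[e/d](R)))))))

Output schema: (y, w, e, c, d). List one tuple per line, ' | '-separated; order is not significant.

Row counts bottom-up:
  S → 4
  R → 6
  π[c](R) → 6
  R → 6
  ρ[e/d](R) → 6
  ρ[d/c](ρ[e/d](R)) → 6
  (π[c](R) ⋈[c=d] ρ[d/c](ρ[e/d](R))) → 6
  π[e,d]((π[c](R) ⋈[c=d] ρ[d/c](ρ[e/d](R)))) → 6
  ρ[c/e](π[e,d]((π[c](R) ⋈[c=d] ρ[d/c](ρ[e/d](R))))) → 6
  (S ⋈[e=c] ρ[c/e](π[e,d]((π[c](R) ⋈[c=d] ρ[d/c](ρ[e/d](R)))))) → 4
  σ[d>3]((S ⋈[e=c] ρ[c/e](π[e,d]((π[c](R) ⋈[c=d] ρ[d/c](ρ[e/d](R))))))) → 3

== RESULT ==
y | w | e | c | d
q | q | 5 | 5 | 7
r | p | 1 | 1 | 9
s | s | 4 | 4 | 4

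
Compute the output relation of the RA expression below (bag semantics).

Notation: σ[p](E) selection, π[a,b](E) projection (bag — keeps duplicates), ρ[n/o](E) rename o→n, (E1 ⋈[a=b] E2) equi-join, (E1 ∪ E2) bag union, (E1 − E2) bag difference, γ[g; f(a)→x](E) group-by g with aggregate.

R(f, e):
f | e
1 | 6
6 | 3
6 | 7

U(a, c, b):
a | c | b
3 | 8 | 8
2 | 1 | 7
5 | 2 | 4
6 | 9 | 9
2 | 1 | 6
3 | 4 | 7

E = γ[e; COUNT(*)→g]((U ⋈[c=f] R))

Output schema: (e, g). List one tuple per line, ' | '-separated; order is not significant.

Stepwise |·|:
  U → 6
  R → 3
  (U ⋈[c=f] R) → 2
  γ[e; COUNT(*)→g]((U ⋈[c=f] R)) → 1

== RESULT ==
e | g
6 | 2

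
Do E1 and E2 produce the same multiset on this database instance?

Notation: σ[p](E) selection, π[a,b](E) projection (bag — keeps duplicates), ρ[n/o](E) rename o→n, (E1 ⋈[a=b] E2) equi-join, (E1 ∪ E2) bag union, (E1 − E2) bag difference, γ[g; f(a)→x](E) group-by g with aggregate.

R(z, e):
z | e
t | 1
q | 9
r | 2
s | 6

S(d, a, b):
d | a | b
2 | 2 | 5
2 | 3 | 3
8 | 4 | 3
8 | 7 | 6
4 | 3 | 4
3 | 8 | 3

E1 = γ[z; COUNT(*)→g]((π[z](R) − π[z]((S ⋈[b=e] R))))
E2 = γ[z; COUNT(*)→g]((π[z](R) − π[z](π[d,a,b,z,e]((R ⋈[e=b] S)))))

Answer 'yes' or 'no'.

E1 subexpression sizes:
  R → 4
  π[z](R) → 4
  S → 6
  R → 4
  (S ⋈[b=e] R) → 1
  π[z]((S ⋈[b=e] R)) → 1
  (π[z](R) − π[z]((S ⋈[b=e] R))) → 3
  γ[z; COUNT(*)→g]((π[z](R) − π[z]((S ⋈[b=e] R)))) → 3
E2 subexpression sizes:
  R → 4
  π[z](R) → 4
  R → 4
  S → 6
  (R ⋈[e=b] S) → 1
  π[d,a,b,z,e]((R ⋈[e=b] S)) → 1
  π[z](π[d,a,b,z,e]((R ⋈[e=b] S))) → 1
  (π[z](R) − π[z](π[d,a,b,z,e]((R ⋈[e=b] S)))) → 3
  γ[z; COUNT(*)→g]((π[z](R) − π[z](π[d,a,b,z,e]((R ⋈[e=b] S))))) → 3

E1 and E2 produce the same multiset:
z | g
q | 1
r | 1
t | 1

yes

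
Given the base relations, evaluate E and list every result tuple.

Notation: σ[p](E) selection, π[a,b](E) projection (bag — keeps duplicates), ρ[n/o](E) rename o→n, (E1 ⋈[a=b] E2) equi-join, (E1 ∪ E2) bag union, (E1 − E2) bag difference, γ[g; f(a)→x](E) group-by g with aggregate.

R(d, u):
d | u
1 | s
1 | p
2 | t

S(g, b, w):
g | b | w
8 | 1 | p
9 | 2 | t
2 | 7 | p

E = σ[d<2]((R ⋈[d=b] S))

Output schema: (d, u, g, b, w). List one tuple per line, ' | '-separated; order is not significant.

Per-node cardinality:
  R → 3
  S → 3
  (R ⋈[d=b] S) → 3
  σ[d<2]((R ⋈[d=b] S)) → 2

== RESULT ==
d | u | g | b | w
1 | p | 8 | 1 | p
1 | s | 8 | 1 | p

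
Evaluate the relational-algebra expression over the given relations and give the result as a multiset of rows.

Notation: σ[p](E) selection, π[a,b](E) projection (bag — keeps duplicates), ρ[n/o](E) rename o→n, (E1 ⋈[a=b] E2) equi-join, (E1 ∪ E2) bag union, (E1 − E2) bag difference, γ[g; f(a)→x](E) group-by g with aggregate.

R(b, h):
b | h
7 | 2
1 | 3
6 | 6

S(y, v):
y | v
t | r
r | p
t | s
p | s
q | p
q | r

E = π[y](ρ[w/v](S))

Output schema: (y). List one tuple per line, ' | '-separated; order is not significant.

Per-node cardinality:
  S → 6
  ρ[w/v](S) → 6
  π[y](ρ[w/v](S)) → 6

== RESULT ==
y
p
q
q
r
t
t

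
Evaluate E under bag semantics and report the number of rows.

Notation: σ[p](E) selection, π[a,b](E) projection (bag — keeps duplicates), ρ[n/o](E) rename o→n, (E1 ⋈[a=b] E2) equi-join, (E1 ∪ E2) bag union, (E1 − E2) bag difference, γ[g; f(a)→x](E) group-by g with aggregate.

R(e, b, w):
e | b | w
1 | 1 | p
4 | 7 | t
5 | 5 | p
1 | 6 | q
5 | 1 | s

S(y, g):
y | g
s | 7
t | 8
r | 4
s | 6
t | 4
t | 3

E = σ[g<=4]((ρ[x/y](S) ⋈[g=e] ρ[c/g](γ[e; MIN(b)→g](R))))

Per-node cardinality:
  S → 6
  ρ[x/y](S) → 6
  R → 5
  γ[e; MIN(b)→g](R) → 3
  ρ[c/g](γ[e; MIN(b)→g](R)) → 3
  (ρ[x/y](S) ⋈[g=e] ρ[c/g](γ[e; MIN(b)→g](R))) → 2
  σ[g<=4]((ρ[x/y](S) ⋈[g=e] ρ[c/g](γ[e; MIN(b)→g](R)))) → 2

|E| = 2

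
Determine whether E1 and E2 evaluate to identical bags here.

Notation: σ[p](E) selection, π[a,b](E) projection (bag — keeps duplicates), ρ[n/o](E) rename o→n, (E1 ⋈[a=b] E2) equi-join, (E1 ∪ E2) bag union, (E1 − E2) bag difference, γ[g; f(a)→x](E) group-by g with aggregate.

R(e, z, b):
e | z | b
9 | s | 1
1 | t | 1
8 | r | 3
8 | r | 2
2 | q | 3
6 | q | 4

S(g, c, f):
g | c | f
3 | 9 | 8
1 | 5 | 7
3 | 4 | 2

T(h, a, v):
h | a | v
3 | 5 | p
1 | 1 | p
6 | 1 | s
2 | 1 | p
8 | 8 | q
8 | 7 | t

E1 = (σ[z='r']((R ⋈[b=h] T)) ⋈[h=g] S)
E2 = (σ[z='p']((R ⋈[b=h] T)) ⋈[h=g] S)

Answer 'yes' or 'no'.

E1 subexpression sizes:
  R → 6
  T → 6
  (R ⋈[b=h] T) → 5
  σ[z='r']((R ⋈[b=h] T)) → 2
  S → 3
  (σ[z='r']((R ⋈[b=h] T)) ⋈[h=g] S) → 2
E2 subexpression sizes:
  R → 6
  T → 6
  (R ⋈[b=h] T) → 5
  σ[z='p']((R ⋈[b=h] T)) → 0
  S → 3
  (σ[z='p']((R ⋈[b=h] T)) ⋈[h=g] S) → 0

E1 result:
e | z | b | h | a | v | g | c | f
8 | r | 3 | 3 | 5 | p | 3 | 4 | 2
8 | r | 3 | 3 | 5 | p | 3 | 9 | 8
E2 result:
e | z | b | h | a | v | g | c | f
(0 rows)
Witness: (8, 'r', 3, 3, 5, 'p', 3, 4, 2) appears 1× in E1 but 0× in E2.

no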